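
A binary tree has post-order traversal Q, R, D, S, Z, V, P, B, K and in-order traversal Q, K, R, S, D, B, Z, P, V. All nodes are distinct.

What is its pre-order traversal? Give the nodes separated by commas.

The last element of post-order is the root; it splits in-order into left and right subtrees.
Root K: left subtree has 1 node {Q}, right has 7 {R, S, D, B, Z, P, V}.
  Root B: left subtree has 3 nodes {R, S, D}, right has 3 {Z, P, V}.
    Root S: left subtree has 1 node {R}, right has 1 {D}.
    Root P: left subtree has 1 node {Z}, right has 1 {V}.

K, Q, B, S, R, D, P, Z, V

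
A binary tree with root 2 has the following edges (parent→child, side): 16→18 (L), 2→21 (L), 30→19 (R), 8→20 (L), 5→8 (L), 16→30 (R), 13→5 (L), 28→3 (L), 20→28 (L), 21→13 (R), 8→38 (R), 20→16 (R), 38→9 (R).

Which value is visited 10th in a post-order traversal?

Post-order visits the left subtree, then the right subtree, then the node.
At 2: go left to 21.
  At 21: no left child.
  At 21: go right to 13.
    At 13: go left to 5.
      At 5: go left to 8.
        At 8: go left to 20.
          At 20: go left to 28.
            At 28: go left to 3.
              3 is a leaf — visit 3.
            At 28: no right child.
            Visit 28.
          At 20: go right to 16.
            At 16: go left to 18.
              18 is a leaf — visit 18.
            At 16: go right to 30.
              At 30: no left child.
              At 30: go right to 19.
                19 is a leaf — visit 19.
              Visit 30.
            Visit 16.
          Visit 20.
        At 8: go right to 38.
          At 38: no left child.
          At 38: go right to 9.
            9 is a leaf — visit 9.
          Visit 38.
        Visit 8.
      At 5: no right child.
      Visit 5.
    At 13: no right child.
    Visit 13.
  Visit 21.
At 2: no right child.
Visit 2.
Full post-order sequence: 3, 28, 18, 19, 30, 16, 20, 9, 38, 8, 5, 13, 21, 2.

8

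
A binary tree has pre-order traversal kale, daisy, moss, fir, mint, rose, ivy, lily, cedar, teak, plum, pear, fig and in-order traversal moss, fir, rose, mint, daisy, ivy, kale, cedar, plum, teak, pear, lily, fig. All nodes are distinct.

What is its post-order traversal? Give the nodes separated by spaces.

The first element of pre-order is the root; it splits in-order into left and right subtrees.
Root kale: left subtree has 6 nodes {moss, fir, rose, mint, daisy, ivy}, right has 6 {cedar, plum, teak, pear, lily, fig}.
  Root daisy: left subtree has 4 nodes {moss, fir, rose, mint}, right has 1 {ivy}.
    Root moss: left subtree has 0 nodes { }, right has 3 {fir, rose, mint}.
      Root fir: left subtree has 0 nodes { }, right has 2 {rose, mint}.
        Root mint: left subtree has 1 node {rose}, right has 0 { }.
  Root lily: left subtree has 4 nodes {cedar, plum, teak, pear}, right has 1 {fig}.
    Root cedar: left subtree has 0 nodes { }, right has 3 {plum, teak, pear}.
      Root teak: left subtree has 1 node {plum}, right has 1 {pear}.

rose mint fir moss ivy daisy plum pear teak cedar fig lily kale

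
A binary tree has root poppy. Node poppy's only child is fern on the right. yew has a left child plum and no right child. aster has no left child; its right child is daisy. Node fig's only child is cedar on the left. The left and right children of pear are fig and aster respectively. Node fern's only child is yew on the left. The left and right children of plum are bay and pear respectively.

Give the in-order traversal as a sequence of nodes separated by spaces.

poppy bay plum cedar fig pear aster daisy yew fern

In-order visits the left subtree, then the node, then the right subtree.
At poppy: no left child.
Visit poppy.
At poppy: go right to fern.
  At fern: go left to yew.
    At yew: go left to plum.
      At plum: go left to bay.
        bay is a leaf — visit bay.
      Visit plum.
      At plum: go right to pear.
        At pear: go left to fig.
          At fig: go left to cedar.
            cedar is a leaf — visit cedar.
          Visit fig.
          At fig: no right child.
        Visit pear.
        At pear: go right to aster.
          At aster: no left child.
          Visit aster.
          At aster: go right to daisy.
            daisy is a leaf — visit daisy.
    Visit yew.
    At yew: no right child.
  Visit fern.
  At fern: no right child.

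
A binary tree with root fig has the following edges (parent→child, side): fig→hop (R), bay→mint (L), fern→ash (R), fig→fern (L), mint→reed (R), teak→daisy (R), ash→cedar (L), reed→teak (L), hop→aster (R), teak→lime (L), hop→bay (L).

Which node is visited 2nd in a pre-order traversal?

Pre-order visits the node, then its left subtree, then its right subtree.
Visit fig.
At fig: go left to fern.
  Visit fern.
  At fern: no left child.
  At fern: go right to ash.
    Visit ash.
    At ash: go left to cedar.
      cedar is a leaf — visit cedar.
    At ash: no right child.
At fig: go right to hop.
  Visit hop.
  At hop: go left to bay.
    Visit bay.
    At bay: go left to mint.
      Visit mint.
      At mint: no left child.
      At mint: go right to reed.
        Visit reed.
        At reed: go left to teak.
          Visit teak.
          At teak: go left to lime.
            lime is a leaf — visit lime.
          At teak: go right to daisy.
            daisy is a leaf — visit daisy.
        At reed: no right child.
    At bay: no right child.
  At hop: go right to aster.
    aster is a leaf — visit aster.
Full pre-order sequence: fig, fern, ash, cedar, hop, bay, mint, reed, teak, lime, daisy, aster.

fern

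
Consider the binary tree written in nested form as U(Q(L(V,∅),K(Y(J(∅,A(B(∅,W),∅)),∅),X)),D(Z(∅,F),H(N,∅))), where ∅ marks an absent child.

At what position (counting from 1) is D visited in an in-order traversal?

In-order visits the left subtree, then the node, then the right subtree.
At U: go left to Q.
  At Q: go left to L.
    At L: go left to V.
      V is a leaf — visit V.
    Visit L.
    At L: no right child.
  Visit Q.
  At Q: go right to K.
    At K: go left to Y.
      At Y: go left to J.
        At J: no left child.
        Visit J.
        At J: go right to A.
          At A: go left to B.
            At B: no left child.
            Visit B.
            At B: go right to W.
              W is a leaf — visit W.
          Visit A.
          At A: no right child.
      Visit Y.
      At Y: no right child.
    Visit K.
    At K: go right to X.
      X is a leaf — visit X.
Visit U.
At U: go right to D.
  At D: go left to Z.
    At Z: no left child.
    Visit Z.
    At Z: go right to F.
      F is a leaf — visit F.
  Visit D.
  At D: go right to H.
    At H: go left to N.
      N is a leaf — visit N.
    Visit H.
    At H: no right child.
Full in-order sequence: V, L, Q, J, B, W, A, Y, K, X, U, Z, F, D, N, H.

14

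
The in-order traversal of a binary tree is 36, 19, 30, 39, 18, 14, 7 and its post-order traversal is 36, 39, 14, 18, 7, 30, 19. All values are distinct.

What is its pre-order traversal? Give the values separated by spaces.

19 36 30 7 18 39 14

The last element of post-order is the root; it splits in-order into left and right subtrees.
Root 19: left subtree has 1 node {36}, right has 5 {30, 39, 18, 14, 7}.
  Root 30: left subtree has 0 nodes { }, right has 4 {39, 18, 14, 7}.
    Root 7: left subtree has 3 nodes {39, 18, 14}, right has 0 { }.
      Root 18: left subtree has 1 node {39}, right has 1 {14}.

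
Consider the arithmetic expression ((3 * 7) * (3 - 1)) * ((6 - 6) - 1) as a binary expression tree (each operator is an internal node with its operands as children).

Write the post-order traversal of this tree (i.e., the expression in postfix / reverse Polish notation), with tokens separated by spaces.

3 7 * 3 1 - * 6 6 - 1 - *

Post-order on an expression tree gives postfix notation: for each operator, emit left operand, right operand, then the operator.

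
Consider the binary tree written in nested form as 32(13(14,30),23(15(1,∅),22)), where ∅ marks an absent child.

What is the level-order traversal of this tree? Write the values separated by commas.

32, 13, 23, 14, 30, 15, 22, 1

Level-order visits nodes level by level from the root, left to right within each level.
Level 0: 32
Level 1: 13, 23
Level 2: 14, 30, 15, 22
Level 3: 1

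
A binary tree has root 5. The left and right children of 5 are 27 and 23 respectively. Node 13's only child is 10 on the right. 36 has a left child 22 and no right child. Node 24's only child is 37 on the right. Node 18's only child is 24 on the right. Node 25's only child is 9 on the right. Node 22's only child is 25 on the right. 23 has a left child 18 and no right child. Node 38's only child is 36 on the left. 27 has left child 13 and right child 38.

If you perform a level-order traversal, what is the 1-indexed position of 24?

Level-order visits nodes level by level from the root, left to right within each level.
Level 0: 5
Level 1: 27, 23
Level 2: 13, 38, 18
Level 3: 10, 36, 24
Level 4: 22, 37
Level 5: 25
Level 6: 9
Full level-order sequence: 5, 27, 23, 13, 38, 18, 10, 36, 24, 22, 37, 25, 9.

9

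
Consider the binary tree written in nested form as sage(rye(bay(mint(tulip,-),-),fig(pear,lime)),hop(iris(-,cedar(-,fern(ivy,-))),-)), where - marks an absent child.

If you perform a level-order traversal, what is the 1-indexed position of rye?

2

Level-order visits nodes level by level from the root, left to right within each level.
Level 0: sage
Level 1: rye, hop
Level 2: bay, fig, iris
Level 3: mint, pear, lime, cedar
Level 4: tulip, fern
Level 5: ivy
Full level-order sequence: sage, rye, hop, bay, fig, iris, mint, pear, lime, cedar, tulip, fern, ivy.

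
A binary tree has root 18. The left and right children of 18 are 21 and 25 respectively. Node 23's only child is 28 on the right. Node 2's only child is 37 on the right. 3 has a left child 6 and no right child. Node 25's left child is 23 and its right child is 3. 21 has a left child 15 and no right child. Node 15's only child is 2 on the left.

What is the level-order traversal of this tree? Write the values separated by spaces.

18 21 25 15 23 3 2 28 6 37

Level-order visits nodes level by level from the root, left to right within each level.
Level 0: 18
Level 1: 21, 25
Level 2: 15, 23, 3
Level 3: 2, 28, 6
Level 4: 37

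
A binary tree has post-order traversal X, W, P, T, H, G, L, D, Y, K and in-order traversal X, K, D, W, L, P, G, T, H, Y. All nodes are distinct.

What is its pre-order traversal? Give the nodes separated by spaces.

K X Y D L W G P H T

The last element of post-order is the root; it splits in-order into left and right subtrees.
Root K: left subtree has 1 node {X}, right has 8 {D, W, L, P, G, T, H, Y}.
  Root Y: left subtree has 7 nodes {D, W, L, P, G, T, H}, right has 0 { }.
    Root D: left subtree has 0 nodes { }, right has 6 {W, L, P, G, T, H}.
      Root L: left subtree has 1 node {W}, right has 4 {P, G, T, H}.
        Root G: left subtree has 1 node {P}, right has 2 {T, H}.
          Root H: left subtree has 1 node {T}, right has 0 { }.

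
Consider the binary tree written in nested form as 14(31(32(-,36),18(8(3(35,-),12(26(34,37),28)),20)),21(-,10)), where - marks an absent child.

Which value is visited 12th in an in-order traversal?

18

In-order visits the left subtree, then the node, then the right subtree.
At 14: go left to 31.
  At 31: go left to 32.
    At 32: no left child.
    Visit 32.
    At 32: go right to 36.
      36 is a leaf — visit 36.
  Visit 31.
  At 31: go right to 18.
    At 18: go left to 8.
      At 8: go left to 3.
        At 3: go left to 35.
          35 is a leaf — visit 35.
        Visit 3.
        At 3: no right child.
      Visit 8.
      At 8: go right to 12.
        At 12: go left to 26.
          At 26: go left to 34.
            34 is a leaf — visit 34.
          Visit 26.
          At 26: go right to 37.
            37 is a leaf — visit 37.
        Visit 12.
        At 12: go right to 28.
          28 is a leaf — visit 28.
    Visit 18.
    At 18: go right to 20.
      20 is a leaf — visit 20.
Visit 14.
At 14: go right to 21.
  At 21: no left child.
  Visit 21.
  At 21: go right to 10.
    10 is a leaf — visit 10.
Full in-order sequence: 32, 36, 31, 35, 3, 8, 34, 26, 37, 12, 28, 18, 20, 14, 21, 10.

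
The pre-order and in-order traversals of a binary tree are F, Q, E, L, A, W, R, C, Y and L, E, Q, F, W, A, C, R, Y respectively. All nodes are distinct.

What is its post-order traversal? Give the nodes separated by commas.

The first element of pre-order is the root; it splits in-order into left and right subtrees.
Root F: left subtree has 3 nodes {L, E, Q}, right has 5 {W, A, C, R, Y}.
  Root Q: left subtree has 2 nodes {L, E}, right has 0 { }.
    Root E: left subtree has 1 node {L}, right has 0 { }.
  Root A: left subtree has 1 node {W}, right has 3 {C, R, Y}.
    Root R: left subtree has 1 node {C}, right has 1 {Y}.

L, E, Q, W, C, Y, R, A, F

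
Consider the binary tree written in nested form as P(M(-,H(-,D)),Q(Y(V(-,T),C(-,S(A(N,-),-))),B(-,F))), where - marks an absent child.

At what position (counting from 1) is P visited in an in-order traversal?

In-order visits the left subtree, then the node, then the right subtree.
At P: go left to M.
  At M: no left child.
  Visit M.
  At M: go right to H.
    At H: no left child.
    Visit H.
    At H: go right to D.
      D is a leaf — visit D.
Visit P.
At P: go right to Q.
  At Q: go left to Y.
    At Y: go left to V.
      At V: no left child.
      Visit V.
      At V: go right to T.
        T is a leaf — visit T.
    Visit Y.
    At Y: go right to C.
      At C: no left child.
      Visit C.
      At C: go right to S.
        At S: go left to A.
          At A: go left to N.
            N is a leaf — visit N.
          Visit A.
          At A: no right child.
        Visit S.
        At S: no right child.
  Visit Q.
  At Q: go right to B.
    At B: no left child.
    Visit B.
    At B: go right to F.
      F is a leaf — visit F.
Full in-order sequence: M, H, D, P, V, T, Y, C, N, A, S, Q, B, F.

4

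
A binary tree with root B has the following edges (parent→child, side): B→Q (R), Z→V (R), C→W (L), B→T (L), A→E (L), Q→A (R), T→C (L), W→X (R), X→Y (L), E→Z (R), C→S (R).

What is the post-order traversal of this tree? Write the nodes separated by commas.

Y, X, W, S, C, T, V, Z, E, A, Q, B

Post-order visits the left subtree, then the right subtree, then the node.
At B: go left to T.
  At T: go left to C.
    At C: go left to W.
      At W: no left child.
      At W: go right to X.
        At X: go left to Y.
          Y is a leaf — visit Y.
        At X: no right child.
        Visit X.
      Visit W.
    At C: go right to S.
      S is a leaf — visit S.
    Visit C.
  At T: no right child.
  Visit T.
At B: go right to Q.
  At Q: no left child.
  At Q: go right to A.
    At A: go left to E.
      At E: no left child.
      At E: go right to Z.
        At Z: no left child.
        At Z: go right to V.
          V is a leaf — visit V.
        Visit Z.
      Visit E.
    At A: no right child.
    Visit A.
  Visit Q.
Visit B.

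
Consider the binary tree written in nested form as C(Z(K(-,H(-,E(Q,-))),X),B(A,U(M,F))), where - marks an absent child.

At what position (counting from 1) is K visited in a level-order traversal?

Level-order visits nodes level by level from the root, left to right within each level.
Level 0: C
Level 1: Z, B
Level 2: K, X, A, U
Level 3: H, M, F
Level 4: E
Level 5: Q
Full level-order sequence: C, Z, B, K, X, A, U, H, M, F, E, Q.

4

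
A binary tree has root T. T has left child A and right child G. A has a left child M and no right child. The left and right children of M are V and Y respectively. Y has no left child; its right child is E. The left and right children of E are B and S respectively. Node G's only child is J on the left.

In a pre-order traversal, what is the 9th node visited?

G

Pre-order visits the node, then its left subtree, then its right subtree.
Visit T.
At T: go left to A.
  Visit A.
  At A: go left to M.
    Visit M.
    At M: go left to V.
      V is a leaf — visit V.
    At M: go right to Y.
      Visit Y.
      At Y: no left child.
      At Y: go right to E.
        Visit E.
        At E: go left to B.
          B is a leaf — visit B.
        At E: go right to S.
          S is a leaf — visit S.
  At A: no right child.
At T: go right to G.
  Visit G.
  At G: go left to J.
    J is a leaf — visit J.
  At G: no right child.
Full pre-order sequence: T, A, M, V, Y, E, B, S, G, J.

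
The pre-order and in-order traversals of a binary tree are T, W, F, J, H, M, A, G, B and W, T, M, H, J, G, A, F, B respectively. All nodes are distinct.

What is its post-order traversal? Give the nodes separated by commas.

The first element of pre-order is the root; it splits in-order into left and right subtrees.
Root T: left subtree has 1 node {W}, right has 7 {M, H, J, G, A, F, B}.
  Root F: left subtree has 5 nodes {M, H, J, G, A}, right has 1 {B}.
    Root J: left subtree has 2 nodes {M, H}, right has 2 {G, A}.
      Root H: left subtree has 1 node {M}, right has 0 { }.
      Root A: left subtree has 1 node {G}, right has 0 { }.

W, M, H, G, A, J, B, F, T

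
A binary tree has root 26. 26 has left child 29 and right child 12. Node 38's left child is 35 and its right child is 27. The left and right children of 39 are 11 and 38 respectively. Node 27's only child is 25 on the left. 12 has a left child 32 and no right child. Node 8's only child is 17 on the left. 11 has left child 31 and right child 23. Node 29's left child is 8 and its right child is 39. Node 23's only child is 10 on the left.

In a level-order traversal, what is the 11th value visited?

23

Level-order visits nodes level by level from the root, left to right within each level.
Level 0: 26
Level 1: 29, 12
Level 2: 8, 39, 32
Level 3: 17, 11, 38
Level 4: 31, 23, 35, 27
Level 5: 10, 25
Full level-order sequence: 26, 29, 12, 8, 39, 32, 17, 11, 38, 31, 23, 35, 27, 10, 25.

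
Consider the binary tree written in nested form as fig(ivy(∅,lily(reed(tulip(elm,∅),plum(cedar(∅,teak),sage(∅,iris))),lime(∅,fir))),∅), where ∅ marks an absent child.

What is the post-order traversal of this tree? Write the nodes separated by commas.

elm, tulip, teak, cedar, iris, sage, plum, reed, fir, lime, lily, ivy, fig

Post-order visits the left subtree, then the right subtree, then the node.
At fig: go left to ivy.
  At ivy: no left child.
  At ivy: go right to lily.
    At lily: go left to reed.
      At reed: go left to tulip.
        At tulip: go left to elm.
          elm is a leaf — visit elm.
        At tulip: no right child.
        Visit tulip.
      At reed: go right to plum.
        At plum: go left to cedar.
          At cedar: no left child.
          At cedar: go right to teak.
            teak is a leaf — visit teak.
          Visit cedar.
        At plum: go right to sage.
          At sage: no left child.
          At sage: go right to iris.
            iris is a leaf — visit iris.
          Visit sage.
        Visit plum.
      Visit reed.
    At lily: go right to lime.
      At lime: no left child.
      At lime: go right to fir.
        fir is a leaf — visit fir.
      Visit lime.
    Visit lily.
  Visit ivy.
At fig: no right child.
Visit fig.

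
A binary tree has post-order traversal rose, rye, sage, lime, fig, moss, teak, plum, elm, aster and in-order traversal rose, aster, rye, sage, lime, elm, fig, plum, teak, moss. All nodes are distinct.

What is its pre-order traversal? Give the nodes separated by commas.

The last element of post-order is the root; it splits in-order into left and right subtrees.
Root aster: left subtree has 1 node {rose}, right has 8 {rye, sage, lime, elm, fig, plum, teak, moss}.
  Root elm: left subtree has 3 nodes {rye, sage, lime}, right has 4 {fig, plum, teak, moss}.
    Root lime: left subtree has 2 nodes {rye, sage}, right has 0 { }.
      Root sage: left subtree has 1 node {rye}, right has 0 { }.
    Root plum: left subtree has 1 node {fig}, right has 2 {teak, moss}.
      Root teak: left subtree has 0 nodes { }, right has 1 {moss}.

aster, rose, elm, lime, sage, rye, plum, fig, teak, moss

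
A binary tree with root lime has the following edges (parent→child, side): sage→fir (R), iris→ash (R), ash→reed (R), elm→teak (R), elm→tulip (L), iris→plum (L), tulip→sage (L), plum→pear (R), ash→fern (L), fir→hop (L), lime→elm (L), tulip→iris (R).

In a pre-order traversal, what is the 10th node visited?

Pre-order visits the node, then its left subtree, then its right subtree.
Visit lime.
At lime: go left to elm.
  Visit elm.
  At elm: go left to tulip.
    Visit tulip.
    At tulip: go left to sage.
      Visit sage.
      At sage: no left child.
      At sage: go right to fir.
        Visit fir.
        At fir: go left to hop.
          hop is a leaf — visit hop.
        At fir: no right child.
    At tulip: go right to iris.
      Visit iris.
      At iris: go left to plum.
        Visit plum.
        At plum: no left child.
        At plum: go right to pear.
          pear is a leaf — visit pear.
      At iris: go right to ash.
        Visit ash.
        At ash: go left to fern.
          fern is a leaf — visit fern.
        At ash: go right to reed.
          reed is a leaf — visit reed.
  At elm: go right to teak.
    teak is a leaf — visit teak.
At lime: no right child.
Full pre-order sequence: lime, elm, tulip, sage, fir, hop, iris, plum, pear, ash, fern, reed, teak.

ash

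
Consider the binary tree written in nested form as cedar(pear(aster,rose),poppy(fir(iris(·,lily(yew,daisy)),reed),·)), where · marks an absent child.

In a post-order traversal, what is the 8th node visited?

reed

Post-order visits the left subtree, then the right subtree, then the node.
At cedar: go left to pear.
  At pear: go left to aster.
    aster is a leaf — visit aster.
  At pear: go right to rose.
    rose is a leaf — visit rose.
  Visit pear.
At cedar: go right to poppy.
  At poppy: go left to fir.
    At fir: go left to iris.
      At iris: no left child.
      At iris: go right to lily.
        At lily: go left to yew.
          yew is a leaf — visit yew.
        At lily: go right to daisy.
          daisy is a leaf — visit daisy.
        Visit lily.
      Visit iris.
    At fir: go right to reed.
      reed is a leaf — visit reed.
    Visit fir.
  At poppy: no right child.
  Visit poppy.
Visit cedar.
Full post-order sequence: aster, rose, pear, yew, daisy, lily, iris, reed, fir, poppy, cedar.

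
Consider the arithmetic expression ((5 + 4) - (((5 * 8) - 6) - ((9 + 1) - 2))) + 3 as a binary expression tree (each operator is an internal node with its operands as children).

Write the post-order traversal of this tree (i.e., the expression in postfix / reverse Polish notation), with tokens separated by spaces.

Post-order on an expression tree gives postfix notation: for each operator, emit left operand, right operand, then the operator.

5 4 + 5 8 * 6 - 9 1 + 2 - - - 3 +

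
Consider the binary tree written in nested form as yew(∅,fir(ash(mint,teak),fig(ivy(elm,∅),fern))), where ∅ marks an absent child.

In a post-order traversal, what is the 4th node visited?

Post-order visits the left subtree, then the right subtree, then the node.
At yew: no left child.
At yew: go right to fir.
  At fir: go left to ash.
    At ash: go left to mint.
      mint is a leaf — visit mint.
    At ash: go right to teak.
      teak is a leaf — visit teak.
    Visit ash.
  At fir: go right to fig.
    At fig: go left to ivy.
      At ivy: go left to elm.
        elm is a leaf — visit elm.
      At ivy: no right child.
      Visit ivy.
    At fig: go right to fern.
      fern is a leaf — visit fern.
    Visit fig.
  Visit fir.
Visit yew.
Full post-order sequence: mint, teak, ash, elm, ivy, fern, fig, fir, yew.

elm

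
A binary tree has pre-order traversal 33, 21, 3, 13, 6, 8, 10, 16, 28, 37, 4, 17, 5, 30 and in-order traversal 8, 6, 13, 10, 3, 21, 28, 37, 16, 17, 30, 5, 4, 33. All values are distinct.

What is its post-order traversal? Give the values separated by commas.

8, 6, 10, 13, 3, 37, 28, 30, 5, 17, 4, 16, 21, 33

The first element of pre-order is the root; it splits in-order into left and right subtrees.
Root 33: left subtree has 13 nodes {8, 6, 13, 10, 3, 21, 28, 37, 16, 17, 30, 5, 4}, right has 0 { }.
  Root 21: left subtree has 5 nodes {8, 6, 13, 10, 3}, right has 7 {28, 37, 16, 17, 30, 5, 4}.
    Root 3: left subtree has 4 nodes {8, 6, 13, 10}, right has 0 { }.
      Root 13: left subtree has 2 nodes {8, 6}, right has 1 {10}.
        Root 6: left subtree has 1 node {8}, right has 0 { }.
    Root 16: left subtree has 2 nodes {28, 37}, right has 4 {17, 30, 5, 4}.
      Root 28: left subtree has 0 nodes { }, right has 1 {37}.
      Root 4: left subtree has 3 nodes {17, 30, 5}, right has 0 { }.
        Root 17: left subtree has 0 nodes { }, right has 2 {30, 5}.
          Root 5: left subtree has 1 node {30}, right has 0 { }.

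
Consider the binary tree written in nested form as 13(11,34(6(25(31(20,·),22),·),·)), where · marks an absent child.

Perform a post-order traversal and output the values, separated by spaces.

11 20 31 22 25 6 34 13

Post-order visits the left subtree, then the right subtree, then the node.
At 13: go left to 11.
  11 is a leaf — visit 11.
At 13: go right to 34.
  At 34: go left to 6.
    At 6: go left to 25.
      At 25: go left to 31.
        At 31: go left to 20.
          20 is a leaf — visit 20.
        At 31: no right child.
        Visit 31.
      At 25: go right to 22.
        22 is a leaf — visit 22.
      Visit 25.
    At 6: no right child.
    Visit 6.
  At 34: no right child.
  Visit 34.
Visit 13.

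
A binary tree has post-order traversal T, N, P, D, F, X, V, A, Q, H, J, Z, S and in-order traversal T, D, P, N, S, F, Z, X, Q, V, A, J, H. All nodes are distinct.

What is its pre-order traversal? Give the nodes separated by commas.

The last element of post-order is the root; it splits in-order into left and right subtrees.
Root S: left subtree has 4 nodes {T, D, P, N}, right has 8 {F, Z, X, Q, V, A, J, H}.
  Root D: left subtree has 1 node {T}, right has 2 {P, N}.
    Root P: left subtree has 0 nodes { }, right has 1 {N}.
  Root Z: left subtree has 1 node {F}, right has 6 {X, Q, V, A, J, H}.
    Root J: left subtree has 4 nodes {X, Q, V, A}, right has 1 {H}.
      Root Q: left subtree has 1 node {X}, right has 2 {V, A}.
        Root A: left subtree has 1 node {V}, right has 0 { }.

S, D, T, P, N, Z, F, J, Q, X, A, V, H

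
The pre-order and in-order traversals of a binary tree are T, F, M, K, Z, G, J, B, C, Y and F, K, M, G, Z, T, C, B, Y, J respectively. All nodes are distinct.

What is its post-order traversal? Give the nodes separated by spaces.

K G Z M F C Y B J T

The first element of pre-order is the root; it splits in-order into left and right subtrees.
Root T: left subtree has 5 nodes {F, K, M, G, Z}, right has 4 {C, B, Y, J}.
  Root F: left subtree has 0 nodes { }, right has 4 {K, M, G, Z}.
    Root M: left subtree has 1 node {K}, right has 2 {G, Z}.
      Root Z: left subtree has 1 node {G}, right has 0 { }.
  Root J: left subtree has 3 nodes {C, B, Y}, right has 0 { }.
    Root B: left subtree has 1 node {C}, right has 1 {Y}.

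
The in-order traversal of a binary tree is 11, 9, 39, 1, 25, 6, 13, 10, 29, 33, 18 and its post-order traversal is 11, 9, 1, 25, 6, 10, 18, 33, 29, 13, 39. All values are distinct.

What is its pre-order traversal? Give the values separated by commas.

39, 9, 11, 13, 6, 25, 1, 29, 10, 33, 18

The last element of post-order is the root; it splits in-order into left and right subtrees.
Root 39: left subtree has 2 nodes {11, 9}, right has 8 {1, 25, 6, 13, 10, 29, 33, 18}.
  Root 9: left subtree has 1 node {11}, right has 0 { }.
  Root 13: left subtree has 3 nodes {1, 25, 6}, right has 4 {10, 29, 33, 18}.
    Root 6: left subtree has 2 nodes {1, 25}, right has 0 { }.
      Root 25: left subtree has 1 node {1}, right has 0 { }.
    Root 29: left subtree has 1 node {10}, right has 2 {33, 18}.
      Root 33: left subtree has 0 nodes { }, right has 1 {18}.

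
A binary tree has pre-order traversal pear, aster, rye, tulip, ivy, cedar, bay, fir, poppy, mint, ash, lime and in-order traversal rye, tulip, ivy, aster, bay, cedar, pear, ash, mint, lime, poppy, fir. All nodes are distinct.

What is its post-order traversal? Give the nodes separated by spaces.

The first element of pre-order is the root; it splits in-order into left and right subtrees.
Root pear: left subtree has 6 nodes {rye, tulip, ivy, aster, bay, cedar}, right has 5 {ash, mint, lime, poppy, fir}.
  Root aster: left subtree has 3 nodes {rye, tulip, ivy}, right has 2 {bay, cedar}.
    Root rye: left subtree has 0 nodes { }, right has 2 {tulip, ivy}.
      Root tulip: left subtree has 0 nodes { }, right has 1 {ivy}.
    Root cedar: left subtree has 1 node {bay}, right has 0 { }.
  Root fir: left subtree has 4 nodes {ash, mint, lime, poppy}, right has 0 { }.
    Root poppy: left subtree has 3 nodes {ash, mint, lime}, right has 0 { }.
      Root mint: left subtree has 1 node {ash}, right has 1 {lime}.

ivy tulip rye bay cedar aster ash lime mint poppy fir pear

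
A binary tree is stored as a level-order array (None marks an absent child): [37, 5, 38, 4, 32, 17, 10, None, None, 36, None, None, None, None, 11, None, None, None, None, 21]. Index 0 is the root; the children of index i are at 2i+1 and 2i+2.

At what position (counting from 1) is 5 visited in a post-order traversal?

5

Post-order visits the left subtree, then the right subtree, then the node.
At 37: go left to 5.
  At 5: go left to 4.
    4 is a leaf — visit 4.
  At 5: go right to 32.
    At 32: go left to 36.
      At 36: go left to 21.
        21 is a leaf — visit 21.
      At 36: no right child.
      Visit 36.
    At 32: no right child.
    Visit 32.
  Visit 5.
At 37: go right to 38.
  At 38: go left to 17.
    17 is a leaf — visit 17.
  At 38: go right to 10.
    At 10: no left child.
    At 10: go right to 11.
      11 is a leaf — visit 11.
    Visit 10.
  Visit 38.
Visit 37.
Full post-order sequence: 4, 21, 36, 32, 5, 17, 11, 10, 38, 37.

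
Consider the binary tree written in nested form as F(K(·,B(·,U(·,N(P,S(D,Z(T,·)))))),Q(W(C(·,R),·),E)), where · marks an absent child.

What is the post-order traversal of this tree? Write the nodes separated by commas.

P, D, T, Z, S, N, U, B, K, R, C, W, E, Q, F

Post-order visits the left subtree, then the right subtree, then the node.
At F: go left to K.
  At K: no left child.
  At K: go right to B.
    At B: no left child.
    At B: go right to U.
      At U: no left child.
      At U: go right to N.
        At N: go left to P.
          P is a leaf — visit P.
        At N: go right to S.
          At S: go left to D.
            D is a leaf — visit D.
          At S: go right to Z.
            At Z: go left to T.
              T is a leaf — visit T.
            At Z: no right child.
            Visit Z.
          Visit S.
        Visit N.
      Visit U.
    Visit B.
  Visit K.
At F: go right to Q.
  At Q: go left to W.
    At W: go left to C.
      At C: no left child.
      At C: go right to R.
        R is a leaf — visit R.
      Visit C.
    At W: no right child.
    Visit W.
  At Q: go right to E.
    E is a leaf — visit E.
  Visit Q.
Visit F.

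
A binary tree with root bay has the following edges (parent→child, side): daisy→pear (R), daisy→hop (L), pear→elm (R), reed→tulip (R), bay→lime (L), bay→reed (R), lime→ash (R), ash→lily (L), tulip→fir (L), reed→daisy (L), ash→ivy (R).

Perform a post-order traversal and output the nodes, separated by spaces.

lily ivy ash lime hop elm pear daisy fir tulip reed bay

Post-order visits the left subtree, then the right subtree, then the node.
At bay: go left to lime.
  At lime: no left child.
  At lime: go right to ash.
    At ash: go left to lily.
      lily is a leaf — visit lily.
    At ash: go right to ivy.
      ivy is a leaf — visit ivy.
    Visit ash.
  Visit lime.
At bay: go right to reed.
  At reed: go left to daisy.
    At daisy: go left to hop.
      hop is a leaf — visit hop.
    At daisy: go right to pear.
      At pear: no left child.
      At pear: go right to elm.
        elm is a leaf — visit elm.
      Visit pear.
    Visit daisy.
  At reed: go right to tulip.
    At tulip: go left to fir.
      fir is a leaf — visit fir.
    At tulip: no right child.
    Visit tulip.
  Visit reed.
Visit bay.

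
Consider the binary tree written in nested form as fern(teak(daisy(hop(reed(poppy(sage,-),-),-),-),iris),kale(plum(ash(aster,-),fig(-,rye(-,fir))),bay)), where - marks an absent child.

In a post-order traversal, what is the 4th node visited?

Post-order visits the left subtree, then the right subtree, then the node.
At fern: go left to teak.
  At teak: go left to daisy.
    At daisy: go left to hop.
      At hop: go left to reed.
        At reed: go left to poppy.
          At poppy: go left to sage.
            sage is a leaf — visit sage.
          At poppy: no right child.
          Visit poppy.
        At reed: no right child.
        Visit reed.
      At hop: no right child.
      Visit hop.
    At daisy: no right child.
    Visit daisy.
  At teak: go right to iris.
    iris is a leaf — visit iris.
  Visit teak.
At fern: go right to kale.
  At kale: go left to plum.
    At plum: go left to ash.
      At ash: go left to aster.
        aster is a leaf — visit aster.
      At ash: no right child.
      Visit ash.
    At plum: go right to fig.
      At fig: no left child.
      At fig: go right to rye.
        At rye: no left child.
        At rye: go right to fir.
          fir is a leaf — visit fir.
        Visit rye.
      Visit fig.
    Visit plum.
  At kale: go right to bay.
    bay is a leaf — visit bay.
  Visit kale.
Visit fern.
Full post-order sequence: sage, poppy, reed, hop, daisy, iris, teak, aster, ash, fir, rye, fig, plum, bay, kale, fern.

hop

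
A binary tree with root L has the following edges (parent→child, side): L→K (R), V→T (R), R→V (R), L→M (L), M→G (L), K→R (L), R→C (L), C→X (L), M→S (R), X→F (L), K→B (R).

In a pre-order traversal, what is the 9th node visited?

F

Pre-order visits the node, then its left subtree, then its right subtree.
Visit L.
At L: go left to M.
  Visit M.
  At M: go left to G.
    G is a leaf — visit G.
  At M: go right to S.
    S is a leaf — visit S.
At L: go right to K.
  Visit K.
  At K: go left to R.
    Visit R.
    At R: go left to C.
      Visit C.
      At C: go left to X.
        Visit X.
        At X: go left to F.
          F is a leaf — visit F.
        At X: no right child.
      At C: no right child.
    At R: go right to V.
      Visit V.
      At V: no left child.
      At V: go right to T.
        T is a leaf — visit T.
  At K: go right to B.
    B is a leaf — visit B.
Full pre-order sequence: L, M, G, S, K, R, C, X, F, V, T, B.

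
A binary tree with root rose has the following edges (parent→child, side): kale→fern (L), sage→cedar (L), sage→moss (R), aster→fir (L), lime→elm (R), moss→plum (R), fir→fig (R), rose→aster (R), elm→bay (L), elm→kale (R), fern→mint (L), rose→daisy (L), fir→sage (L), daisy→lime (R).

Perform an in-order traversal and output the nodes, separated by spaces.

daisy lime bay elm mint fern kale rose cedar sage moss plum fir fig aster

In-order visits the left subtree, then the node, then the right subtree.
At rose: go left to daisy.
  At daisy: no left child.
  Visit daisy.
  At daisy: go right to lime.
    At lime: no left child.
    Visit lime.
    At lime: go right to elm.
      At elm: go left to bay.
        bay is a leaf — visit bay.
      Visit elm.
      At elm: go right to kale.
        At kale: go left to fern.
          At fern: go left to mint.
            mint is a leaf — visit mint.
          Visit fern.
          At fern: no right child.
        Visit kale.
        At kale: no right child.
Visit rose.
At rose: go right to aster.
  At aster: go left to fir.
    At fir: go left to sage.
      At sage: go left to cedar.
        cedar is a leaf — visit cedar.
      Visit sage.
      At sage: go right to moss.
        At moss: no left child.
        Visit moss.
        At moss: go right to plum.
          plum is a leaf — visit plum.
    Visit fir.
    At fir: go right to fig.
      fig is a leaf — visit fig.
  Visit aster.
  At aster: no right child.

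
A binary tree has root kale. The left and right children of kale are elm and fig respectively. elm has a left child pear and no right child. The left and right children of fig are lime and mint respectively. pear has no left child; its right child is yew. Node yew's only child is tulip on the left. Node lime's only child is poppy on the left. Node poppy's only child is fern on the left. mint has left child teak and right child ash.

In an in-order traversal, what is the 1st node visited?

In-order visits the left subtree, then the node, then the right subtree.
At kale: go left to elm.
  At elm: go left to pear.
    At pear: no left child.
    Visit pear.
    At pear: go right to yew.
      At yew: go left to tulip.
        tulip is a leaf — visit tulip.
      Visit yew.
      At yew: no right child.
  Visit elm.
  At elm: no right child.
Visit kale.
At kale: go right to fig.
  At fig: go left to lime.
    At lime: go left to poppy.
      At poppy: go left to fern.
        fern is a leaf — visit fern.
      Visit poppy.
      At poppy: no right child.
    Visit lime.
    At lime: no right child.
  Visit fig.
  At fig: go right to mint.
    At mint: go left to teak.
      teak is a leaf — visit teak.
    Visit mint.
    At mint: go right to ash.
      ash is a leaf — visit ash.
Full in-order sequence: pear, tulip, yew, elm, kale, fern, poppy, lime, fig, teak, mint, ash.

pear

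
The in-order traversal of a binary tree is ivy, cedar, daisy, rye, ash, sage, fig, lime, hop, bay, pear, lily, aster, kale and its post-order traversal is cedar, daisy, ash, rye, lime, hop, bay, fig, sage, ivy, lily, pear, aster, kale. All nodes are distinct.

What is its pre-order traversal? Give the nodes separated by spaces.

The last element of post-order is the root; it splits in-order into left and right subtrees.
Root kale: left subtree has 13 nodes {ivy, cedar, daisy, rye, ash, sage, fig, lime, hop, bay, pear, lily, aster}, right has 0 { }.
  Root aster: left subtree has 12 nodes {ivy, cedar, daisy, rye, ash, sage, fig, lime, hop, bay, pear, lily}, right has 0 { }.
    Root pear: left subtree has 10 nodes {ivy, cedar, daisy, rye, ash, sage, fig, lime, hop, bay}, right has 1 {lily}.
      Root ivy: left subtree has 0 nodes { }, right has 9 {cedar, daisy, rye, ash, sage, fig, lime, hop, bay}.
        Root sage: left subtree has 4 nodes {cedar, daisy, rye, ash}, right has 4 {fig, lime, hop, bay}.
          Root rye: left subtree has 2 nodes {cedar, daisy}, right has 1 {ash}.
            Root daisy: left subtree has 1 node {cedar}, right has 0 { }.
          Root fig: left subtree has 0 nodes { }, right has 3 {lime, hop, bay}.
            Root bay: left subtree has 2 nodes {lime, hop}, right has 0 { }.
              Root hop: left subtree has 1 node {lime}, right has 0 { }.

kale aster pear ivy sage rye daisy cedar ash fig bay hop lime lily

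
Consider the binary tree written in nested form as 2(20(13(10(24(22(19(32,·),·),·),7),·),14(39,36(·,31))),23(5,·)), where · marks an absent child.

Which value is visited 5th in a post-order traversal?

Post-order visits the left subtree, then the right subtree, then the node.
At 2: go left to 20.
  At 20: go left to 13.
    At 13: go left to 10.
      At 10: go left to 24.
        At 24: go left to 22.
          At 22: go left to 19.
            At 19: go left to 32.
              32 is a leaf — visit 32.
            At 19: no right child.
            Visit 19.
          At 22: no right child.
          Visit 22.
        At 24: no right child.
        Visit 24.
      At 10: go right to 7.
        7 is a leaf — visit 7.
      Visit 10.
    At 13: no right child.
    Visit 13.
  At 20: go right to 14.
    At 14: go left to 39.
      39 is a leaf — visit 39.
    At 14: go right to 36.
      At 36: no left child.
      At 36: go right to 31.
        31 is a leaf — visit 31.
      Visit 36.
    Visit 14.
  Visit 20.
At 2: go right to 23.
  At 23: go left to 5.
    5 is a leaf — visit 5.
  At 23: no right child.
  Visit 23.
Visit 2.
Full post-order sequence: 32, 19, 22, 24, 7, 10, 13, 39, 31, 36, 14, 20, 5, 23, 2.

7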